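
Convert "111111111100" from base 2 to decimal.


Input: "111111111100" in base 2
Positional expansion:
  Digit '1' (value 1) x 2^11 = 2048
  Digit '1' (value 1) x 2^10 = 1024
  Digit '1' (value 1) x 2^9 = 512
  Digit '1' (value 1) x 2^8 = 256
  Digit '1' (value 1) x 2^7 = 128
  Digit '1' (value 1) x 2^6 = 64
  Digit '1' (value 1) x 2^5 = 32
  Digit '1' (value 1) x 2^4 = 16
  Digit '1' (value 1) x 2^3 = 8
  Digit '1' (value 1) x 2^2 = 4
  Digit '0' (value 0) x 2^1 = 0
  Digit '0' (value 0) x 2^0 = 0
Sum = 4092

4092


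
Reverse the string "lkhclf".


Input: lkhclf
Reading characters right to left:
  Position 5: 'f'
  Position 4: 'l'
  Position 3: 'c'
  Position 2: 'h'
  Position 1: 'k'
  Position 0: 'l'
Reversed: flchkl

flchkl


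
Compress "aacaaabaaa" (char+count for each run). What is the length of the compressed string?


Input: aacaaabaaa
Runs:
  'a' x 2 => "a2"
  'c' x 1 => "c1"
  'a' x 3 => "a3"
  'b' x 1 => "b1"
  'a' x 3 => "a3"
Compressed: "a2c1a3b1a3"
Compressed length: 10

10


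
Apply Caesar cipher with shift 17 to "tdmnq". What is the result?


Caesar cipher: shift "tdmnq" by 17
  't' (pos 19) + 17 = pos 10 = 'k'
  'd' (pos 3) + 17 = pos 20 = 'u'
  'm' (pos 12) + 17 = pos 3 = 'd'
  'n' (pos 13) + 17 = pos 4 = 'e'
  'q' (pos 16) + 17 = pos 7 = 'h'
Result: kudeh

kudeh


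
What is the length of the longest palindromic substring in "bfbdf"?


Input: "bfbdf"
Checking substrings for palindromes:
  [0:3] "bfb" (len 3) => palindrome
Longest palindromic substring: "bfb" with length 3

3


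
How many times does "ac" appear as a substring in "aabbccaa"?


Searching for "ac" in "aabbccaa"
Scanning each position:
  Position 0: "aa" => no
  Position 1: "ab" => no
  Position 2: "bb" => no
  Position 3: "bc" => no
  Position 4: "cc" => no
  Position 5: "ca" => no
  Position 6: "aa" => no
Total occurrences: 0

0


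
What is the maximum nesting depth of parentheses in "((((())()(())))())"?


Input: "((((())()(())))())"
Tracking depth:
  Position 0 '(': depth becomes 1
  Position 1 '(': depth becomes 2
  Position 2 '(': depth becomes 3
  Position 3 '(': depth becomes 4
  Position 4 '(': depth becomes 5
  Position 5 ')': depth becomes 4
  Position 6 ')': depth becomes 3
  Position 7 '(': depth becomes 4
  Position 8 ')': depth becomes 3
  Position 9 '(': depth becomes 4
  Position 10 '(': depth becomes 5
  Position 11 ')': depth becomes 4
  Position 12 ')': depth becomes 3
  Position 13 ')': depth becomes 2
  Position 14 ')': depth becomes 1
  Position 15 '(': depth becomes 2
  Position 16 ')': depth becomes 1
  Position 17 ')': depth becomes 0
Maximum depth reached: 5

5


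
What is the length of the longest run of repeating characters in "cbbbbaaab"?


Input: "cbbbbaaab"
Scanning for longest run:
  Position 1 ('b'): new char, reset run to 1
  Position 2 ('b'): continues run of 'b', length=2
  Position 3 ('b'): continues run of 'b', length=3
  Position 4 ('b'): continues run of 'b', length=4
  Position 5 ('a'): new char, reset run to 1
  Position 6 ('a'): continues run of 'a', length=2
  Position 7 ('a'): continues run of 'a', length=3
  Position 8 ('b'): new char, reset run to 1
Longest run: 'b' with length 4

4


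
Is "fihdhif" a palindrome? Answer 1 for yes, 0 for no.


Input: fihdhif
Reversed: fihdhif
  Compare pos 0 ('f') with pos 6 ('f'): match
  Compare pos 1 ('i') with pos 5 ('i'): match
  Compare pos 2 ('h') with pos 4 ('h'): match
Result: palindrome

1


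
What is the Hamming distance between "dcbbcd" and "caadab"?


Comparing "dcbbcd" and "caadab" position by position:
  Position 0: 'd' vs 'c' => differ
  Position 1: 'c' vs 'a' => differ
  Position 2: 'b' vs 'a' => differ
  Position 3: 'b' vs 'd' => differ
  Position 4: 'c' vs 'a' => differ
  Position 5: 'd' vs 'b' => differ
Total differences (Hamming distance): 6

6


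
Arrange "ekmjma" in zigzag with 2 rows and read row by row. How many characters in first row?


Zigzag "ekmjma" into 2 rows:
Placing characters:
  'e' => row 0
  'k' => row 1
  'm' => row 0
  'j' => row 1
  'm' => row 0
  'a' => row 1
Rows:
  Row 0: "emm"
  Row 1: "kja"
First row length: 3

3


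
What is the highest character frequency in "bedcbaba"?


Input: bedcbaba
Character counts:
  'a': 2
  'b': 3
  'c': 1
  'd': 1
  'e': 1
Maximum frequency: 3

3


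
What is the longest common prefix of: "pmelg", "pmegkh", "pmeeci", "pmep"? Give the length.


Words: pmelg, pmegkh, pmeeci, pmep
  Position 0: all 'p' => match
  Position 1: all 'm' => match
  Position 2: all 'e' => match
  Position 3: ('l', 'g', 'e', 'p') => mismatch, stop
LCP = "pme" (length 3)

3


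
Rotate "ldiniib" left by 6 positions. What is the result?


Input: "ldiniib", rotate left by 6
First 6 characters: "ldinii"
Remaining characters: "b"
Concatenate remaining + first: "b" + "ldinii" = "bldinii"

bldinii


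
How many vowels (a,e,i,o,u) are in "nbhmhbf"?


Input: nbhmhbf
Checking each character:
  'n' at position 0: consonant
  'b' at position 1: consonant
  'h' at position 2: consonant
  'm' at position 3: consonant
  'h' at position 4: consonant
  'b' at position 5: consonant
  'f' at position 6: consonant
Total vowels: 0

0


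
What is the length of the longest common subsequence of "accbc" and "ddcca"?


LCS of "accbc" and "ddcca"
DP table:
           d    d    c    c    a
      0    0    0    0    0    0
  a   0    0    0    0    0    1
  c   0    0    0    1    1    1
  c   0    0    0    1    2    2
  b   0    0    0    1    2    2
  c   0    0    0    1    2    2
LCS length = dp[5][5] = 2

2


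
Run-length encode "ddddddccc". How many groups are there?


Input: ddddddccc
Scanning for consecutive runs:
  Group 1: 'd' x 6 (positions 0-5)
  Group 2: 'c' x 3 (positions 6-8)
Total groups: 2

2


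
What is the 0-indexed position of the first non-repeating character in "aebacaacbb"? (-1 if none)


Input: aebacaacbb
Character frequencies:
  'a': 4
  'b': 3
  'c': 2
  'e': 1
Scanning left to right for freq == 1:
  Position 0 ('a'): freq=4, skip
  Position 1 ('e'): unique! => answer = 1

1


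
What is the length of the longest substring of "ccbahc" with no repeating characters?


Input: "ccbahc"
Sliding window (track last position of each char):
  Position 0 ('c'): window [0,0] length 1 -- new best
  Position 1 ('c'): repeat (last at 0), move window start to 1
  Position 1 ('c'): window [1,1] length 1
  Position 2 ('b'): window [1,2] length 2 -- new best
  Position 3 ('a'): window [1,3] length 3 -- new best
  Position 4 ('h'): window [1,4] length 4 -- new best
  Position 5 ('c'): repeat (last at 1), move window start to 2
  Position 5 ('c'): window [2,5] length 4
Longest substring with no repeats: "cbah" with length 4

4


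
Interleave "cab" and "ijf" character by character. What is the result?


Interleaving "cab" and "ijf":
  Position 0: 'c' from first, 'i' from second => "ci"
  Position 1: 'a' from first, 'j' from second => "aj"
  Position 2: 'b' from first, 'f' from second => "bf"
Result: ciajbf

ciajbf


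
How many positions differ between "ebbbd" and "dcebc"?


Comparing "ebbbd" and "dcebc" position by position:
  Position 0: 'e' vs 'd' => DIFFER
  Position 1: 'b' vs 'c' => DIFFER
  Position 2: 'b' vs 'e' => DIFFER
  Position 3: 'b' vs 'b' => same
  Position 4: 'd' vs 'c' => DIFFER
Positions that differ: 4

4


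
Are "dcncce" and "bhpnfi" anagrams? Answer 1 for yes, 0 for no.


Strings: "dcncce", "bhpnfi"
Sorted first:  cccden
Sorted second: bfhinp
Differ at position 0: 'c' vs 'b' => not anagrams

0


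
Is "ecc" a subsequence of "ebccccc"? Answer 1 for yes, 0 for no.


Check if "ecc" is a subsequence of "ebccccc"
Greedy scan:
  Position 0 ('e'): matches sub[0] = 'e'
  Position 1 ('b'): no match needed
  Position 2 ('c'): matches sub[1] = 'c'
  Position 3 ('c'): matches sub[2] = 'c'
  Position 4 ('c'): no match needed
  Position 5 ('c'): no match needed
  Position 6 ('c'): no match needed
All 3 characters matched => is a subsequence

1


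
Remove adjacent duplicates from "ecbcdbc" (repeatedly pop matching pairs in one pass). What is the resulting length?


Input: ecbcdbc
Stack-based adjacent duplicate removal:
  Read 'e': push. Stack: e
  Read 'c': push. Stack: ec
  Read 'b': push. Stack: ecb
  Read 'c': push. Stack: ecbc
  Read 'd': push. Stack: ecbcd
  Read 'b': push. Stack: ecbcdb
  Read 'c': push. Stack: ecbcdbc
Final stack: "ecbcdbc" (length 7)

7


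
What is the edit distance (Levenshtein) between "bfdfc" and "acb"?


Computing edit distance: "bfdfc" -> "acb"
DP table:
           a    c    b
      0    1    2    3
  b   1    1    2    2
  f   2    2    2    3
  d   3    3    3    3
  f   4    4    4    4
  c   5    5    4    5
Edit distance = dp[5][3] = 5

5


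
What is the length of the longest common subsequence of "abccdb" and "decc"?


LCS of "abccdb" and "decc"
DP table:
           d    e    c    c
      0    0    0    0    0
  a   0    0    0    0    0
  b   0    0    0    0    0
  c   0    0    0    1    1
  c   0    0    0    1    2
  d   0    1    1    1    2
  b   0    1    1    1    2
LCS length = dp[6][4] = 2

2


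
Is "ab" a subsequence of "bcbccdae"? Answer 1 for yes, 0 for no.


Check if "ab" is a subsequence of "bcbccdae"
Greedy scan:
  Position 0 ('b'): no match needed
  Position 1 ('c'): no match needed
  Position 2 ('b'): no match needed
  Position 3 ('c'): no match needed
  Position 4 ('c'): no match needed
  Position 5 ('d'): no match needed
  Position 6 ('a'): matches sub[0] = 'a'
  Position 7 ('e'): no match needed
Only matched 1/2 characters => not a subsequence

0


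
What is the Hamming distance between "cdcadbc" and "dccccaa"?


Comparing "cdcadbc" and "dccccaa" position by position:
  Position 0: 'c' vs 'd' => differ
  Position 1: 'd' vs 'c' => differ
  Position 2: 'c' vs 'c' => same
  Position 3: 'a' vs 'c' => differ
  Position 4: 'd' vs 'c' => differ
  Position 5: 'b' vs 'a' => differ
  Position 6: 'c' vs 'a' => differ
Total differences (Hamming distance): 6

6


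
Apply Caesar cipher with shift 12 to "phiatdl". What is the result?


Caesar cipher: shift "phiatdl" by 12
  'p' (pos 15) + 12 = pos 1 = 'b'
  'h' (pos 7) + 12 = pos 19 = 't'
  'i' (pos 8) + 12 = pos 20 = 'u'
  'a' (pos 0) + 12 = pos 12 = 'm'
  't' (pos 19) + 12 = pos 5 = 'f'
  'd' (pos 3) + 12 = pos 15 = 'p'
  'l' (pos 11) + 12 = pos 23 = 'x'
Result: btumfpx

btumfpx


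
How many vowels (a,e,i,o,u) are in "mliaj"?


Input: mliaj
Checking each character:
  'm' at position 0: consonant
  'l' at position 1: consonant
  'i' at position 2: vowel (running total: 1)
  'a' at position 3: vowel (running total: 2)
  'j' at position 4: consonant
Total vowels: 2

2


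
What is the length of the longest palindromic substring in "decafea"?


Input: "decafea"
Checking substrings for palindromes:
  No multi-char palindromic substrings found
Longest palindromic substring: "d" with length 1

1


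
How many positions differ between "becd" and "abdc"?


Comparing "becd" and "abdc" position by position:
  Position 0: 'b' vs 'a' => DIFFER
  Position 1: 'e' vs 'b' => DIFFER
  Position 2: 'c' vs 'd' => DIFFER
  Position 3: 'd' vs 'c' => DIFFER
Positions that differ: 4

4


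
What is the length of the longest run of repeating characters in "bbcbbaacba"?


Input: "bbcbbaacba"
Scanning for longest run:
  Position 1 ('b'): continues run of 'b', length=2
  Position 2 ('c'): new char, reset run to 1
  Position 3 ('b'): new char, reset run to 1
  Position 4 ('b'): continues run of 'b', length=2
  Position 5 ('a'): new char, reset run to 1
  Position 6 ('a'): continues run of 'a', length=2
  Position 7 ('c'): new char, reset run to 1
  Position 8 ('b'): new char, reset run to 1
  Position 9 ('a'): new char, reset run to 1
Longest run: 'b' with length 2

2


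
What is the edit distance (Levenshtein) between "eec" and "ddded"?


Computing edit distance: "eec" -> "ddded"
DP table:
           d    d    d    e    d
      0    1    2    3    4    5
  e   1    1    2    3    3    4
  e   2    2    2    3    3    4
  c   3    3    3    3    4    4
Edit distance = dp[3][5] = 4

4


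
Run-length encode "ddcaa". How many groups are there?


Input: ddcaa
Scanning for consecutive runs:
  Group 1: 'd' x 2 (positions 0-1)
  Group 2: 'c' x 1 (positions 2-2)
  Group 3: 'a' x 2 (positions 3-4)
Total groups: 3

3


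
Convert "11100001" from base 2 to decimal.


Input: "11100001" in base 2
Positional expansion:
  Digit '1' (value 1) x 2^7 = 128
  Digit '1' (value 1) x 2^6 = 64
  Digit '1' (value 1) x 2^5 = 32
  Digit '0' (value 0) x 2^4 = 0
  Digit '0' (value 0) x 2^3 = 0
  Digit '0' (value 0) x 2^2 = 0
  Digit '0' (value 0) x 2^1 = 0
  Digit '1' (value 1) x 2^0 = 1
Sum = 225

225


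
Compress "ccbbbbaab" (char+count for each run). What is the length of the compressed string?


Input: ccbbbbaab
Runs:
  'c' x 2 => "c2"
  'b' x 4 => "b4"
  'a' x 2 => "a2"
  'b' x 1 => "b1"
Compressed: "c2b4a2b1"
Compressed length: 8

8


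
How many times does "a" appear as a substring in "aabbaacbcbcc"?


Searching for "a" in "aabbaacbcbcc"
Scanning each position:
  Position 0: "a" => MATCH
  Position 1: "a" => MATCH
  Position 2: "b" => no
  Position 3: "b" => no
  Position 4: "a" => MATCH
  Position 5: "a" => MATCH
  Position 6: "c" => no
  Position 7: "b" => no
  Position 8: "c" => no
  Position 9: "b" => no
  Position 10: "c" => no
  Position 11: "c" => no
Total occurrences: 4

4


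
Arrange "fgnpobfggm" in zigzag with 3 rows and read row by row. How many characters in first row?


Zigzag "fgnpobfggm" into 3 rows:
Placing characters:
  'f' => row 0
  'g' => row 1
  'n' => row 2
  'p' => row 1
  'o' => row 0
  'b' => row 1
  'f' => row 2
  'g' => row 1
  'g' => row 0
  'm' => row 1
Rows:
  Row 0: "fog"
  Row 1: "gpbgm"
  Row 2: "nf"
First row length: 3

3


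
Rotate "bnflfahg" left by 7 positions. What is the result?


Input: "bnflfahg", rotate left by 7
First 7 characters: "bnflfah"
Remaining characters: "g"
Concatenate remaining + first: "g" + "bnflfah" = "gbnflfah"

gbnflfah


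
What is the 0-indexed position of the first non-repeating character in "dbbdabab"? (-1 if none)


Input: dbbdabab
Character frequencies:
  'a': 2
  'b': 4
  'd': 2
Scanning left to right for freq == 1:
  Position 0 ('d'): freq=2, skip
  Position 1 ('b'): freq=4, skip
  Position 2 ('b'): freq=4, skip
  Position 3 ('d'): freq=2, skip
  Position 4 ('a'): freq=2, skip
  Position 5 ('b'): freq=4, skip
  Position 6 ('a'): freq=2, skip
  Position 7 ('b'): freq=4, skip
  No unique character found => answer = -1

-1


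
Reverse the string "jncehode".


Input: jncehode
Reading characters right to left:
  Position 7: 'e'
  Position 6: 'd'
  Position 5: 'o'
  Position 4: 'h'
  Position 3: 'e'
  Position 2: 'c'
  Position 1: 'n'
  Position 0: 'j'
Reversed: edohecnj

edohecnj


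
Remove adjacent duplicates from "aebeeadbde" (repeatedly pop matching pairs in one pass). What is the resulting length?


Input: aebeeadbde
Stack-based adjacent duplicate removal:
  Read 'a': push. Stack: a
  Read 'e': push. Stack: ae
  Read 'b': push. Stack: aeb
  Read 'e': push. Stack: aebe
  Read 'e': matches stack top 'e' => pop. Stack: aeb
  Read 'a': push. Stack: aeba
  Read 'd': push. Stack: aebad
  Read 'b': push. Stack: aebadb
  Read 'd': push. Stack: aebadbd
  Read 'e': push. Stack: aebadbde
Final stack: "aebadbde" (length 8)

8


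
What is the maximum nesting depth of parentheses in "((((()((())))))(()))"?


Input: "((((()((())))))(()))"
Tracking depth:
  Position 0 '(': depth becomes 1
  Position 1 '(': depth becomes 2
  Position 2 '(': depth becomes 3
  Position 3 '(': depth becomes 4
  Position 4 '(': depth becomes 5
  Position 5 ')': depth becomes 4
  Position 6 '(': depth becomes 5
  Position 7 '(': depth becomes 6
  Position 8 '(': depth becomes 7
  Position 9 ')': depth becomes 6
  Position 10 ')': depth becomes 5
  Position 11 ')': depth becomes 4
  Position 12 ')': depth becomes 3
  Position 13 ')': depth becomes 2
  Position 14 ')': depth becomes 1
  Position 15 '(': depth becomes 2
  Position 16 '(': depth becomes 3
  Position 17 ')': depth becomes 2
  Position 18 ')': depth becomes 1
  Position 19 ')': depth becomes 0
Maximum depth reached: 7

7


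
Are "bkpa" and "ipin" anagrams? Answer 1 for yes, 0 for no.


Strings: "bkpa", "ipin"
Sorted first:  abkp
Sorted second: iinp
Differ at position 0: 'a' vs 'i' => not anagrams

0


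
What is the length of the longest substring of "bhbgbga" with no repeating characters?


Input: "bhbgbga"
Sliding window (track last position of each char):
  Position 0 ('b'): window [0,0] length 1 -- new best
  Position 1 ('h'): window [0,1] length 2 -- new best
  Position 2 ('b'): repeat (last at 0), move window start to 1
  Position 2 ('b'): window [1,2] length 2
  Position 3 ('g'): window [1,3] length 3 -- new best
  Position 4 ('b'): repeat (last at 2), move window start to 3
  Position 4 ('b'): window [3,4] length 2
  Position 5 ('g'): repeat (last at 3), move window start to 4
  Position 5 ('g'): window [4,5] length 2
  Position 6 ('a'): window [4,6] length 3
Longest substring with no repeats: "hbg" with length 3

3


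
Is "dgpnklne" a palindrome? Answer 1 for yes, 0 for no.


Input: dgpnklne
Reversed: enlknpgd
  Compare pos 0 ('d') with pos 7 ('e'): MISMATCH
  Compare pos 1 ('g') with pos 6 ('n'): MISMATCH
  Compare pos 2 ('p') with pos 5 ('l'): MISMATCH
  Compare pos 3 ('n') with pos 4 ('k'): MISMATCH
Result: not a palindrome

0


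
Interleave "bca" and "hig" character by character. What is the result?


Interleaving "bca" and "hig":
  Position 0: 'b' from first, 'h' from second => "bh"
  Position 1: 'c' from first, 'i' from second => "ci"
  Position 2: 'a' from first, 'g' from second => "ag"
Result: bhciag

bhciag


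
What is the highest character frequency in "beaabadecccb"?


Input: beaabadecccb
Character counts:
  'a': 3
  'b': 3
  'c': 3
  'd': 1
  'e': 2
Maximum frequency: 3

3


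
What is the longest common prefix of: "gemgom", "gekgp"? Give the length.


Words: gemgom, gekgp
  Position 0: all 'g' => match
  Position 1: all 'e' => match
  Position 2: ('m', 'k') => mismatch, stop
LCP = "ge" (length 2)

2


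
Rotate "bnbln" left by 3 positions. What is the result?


Input: "bnbln", rotate left by 3
First 3 characters: "bnb"
Remaining characters: "ln"
Concatenate remaining + first: "ln" + "bnb" = "lnbnb"

lnbnb


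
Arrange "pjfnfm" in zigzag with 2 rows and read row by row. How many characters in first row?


Zigzag "pjfnfm" into 2 rows:
Placing characters:
  'p' => row 0
  'j' => row 1
  'f' => row 0
  'n' => row 1
  'f' => row 0
  'm' => row 1
Rows:
  Row 0: "pff"
  Row 1: "jnm"
First row length: 3

3


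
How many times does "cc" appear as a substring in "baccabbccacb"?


Searching for "cc" in "baccabbccacb"
Scanning each position:
  Position 0: "ba" => no
  Position 1: "ac" => no
  Position 2: "cc" => MATCH
  Position 3: "ca" => no
  Position 4: "ab" => no
  Position 5: "bb" => no
  Position 6: "bc" => no
  Position 7: "cc" => MATCH
  Position 8: "ca" => no
  Position 9: "ac" => no
  Position 10: "cb" => no
Total occurrences: 2

2


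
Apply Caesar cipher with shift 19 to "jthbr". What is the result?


Caesar cipher: shift "jthbr" by 19
  'j' (pos 9) + 19 = pos 2 = 'c'
  't' (pos 19) + 19 = pos 12 = 'm'
  'h' (pos 7) + 19 = pos 0 = 'a'
  'b' (pos 1) + 19 = pos 20 = 'u'
  'r' (pos 17) + 19 = pos 10 = 'k'
Result: cmauk

cmauk


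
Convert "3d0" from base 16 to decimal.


Input: "3d0" in base 16
Positional expansion:
  Digit '3' (value 3) x 16^2 = 768
  Digit 'd' (value 13) x 16^1 = 208
  Digit '0' (value 0) x 16^0 = 0
Sum = 976

976


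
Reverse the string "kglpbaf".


Input: kglpbaf
Reading characters right to left:
  Position 6: 'f'
  Position 5: 'a'
  Position 4: 'b'
  Position 3: 'p'
  Position 2: 'l'
  Position 1: 'g'
  Position 0: 'k'
Reversed: fabplgk

fabplgk


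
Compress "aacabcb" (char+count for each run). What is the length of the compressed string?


Input: aacabcb
Runs:
  'a' x 2 => "a2"
  'c' x 1 => "c1"
  'a' x 1 => "a1"
  'b' x 1 => "b1"
  'c' x 1 => "c1"
  'b' x 1 => "b1"
Compressed: "a2c1a1b1c1b1"
Compressed length: 12

12


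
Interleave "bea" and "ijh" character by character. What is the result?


Interleaving "bea" and "ijh":
  Position 0: 'b' from first, 'i' from second => "bi"
  Position 1: 'e' from first, 'j' from second => "ej"
  Position 2: 'a' from first, 'h' from second => "ah"
Result: biejah

biejah


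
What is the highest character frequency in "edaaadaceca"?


Input: edaaadaceca
Character counts:
  'a': 5
  'c': 2
  'd': 2
  'e': 2
Maximum frequency: 5

5


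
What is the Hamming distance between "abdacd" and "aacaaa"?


Comparing "abdacd" and "aacaaa" position by position:
  Position 0: 'a' vs 'a' => same
  Position 1: 'b' vs 'a' => differ
  Position 2: 'd' vs 'c' => differ
  Position 3: 'a' vs 'a' => same
  Position 4: 'c' vs 'a' => differ
  Position 5: 'd' vs 'a' => differ
Total differences (Hamming distance): 4

4


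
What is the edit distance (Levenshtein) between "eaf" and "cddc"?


Computing edit distance: "eaf" -> "cddc"
DP table:
           c    d    d    c
      0    1    2    3    4
  e   1    1    2    3    4
  a   2    2    2    3    4
  f   3    3    3    3    4
Edit distance = dp[3][4] = 4

4


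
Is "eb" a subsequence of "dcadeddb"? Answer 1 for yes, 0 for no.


Check if "eb" is a subsequence of "dcadeddb"
Greedy scan:
  Position 0 ('d'): no match needed
  Position 1 ('c'): no match needed
  Position 2 ('a'): no match needed
  Position 3 ('d'): no match needed
  Position 4 ('e'): matches sub[0] = 'e'
  Position 5 ('d'): no match needed
  Position 6 ('d'): no match needed
  Position 7 ('b'): matches sub[1] = 'b'
All 2 characters matched => is a subsequence

1


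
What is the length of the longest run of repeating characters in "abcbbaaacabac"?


Input: "abcbbaaacabac"
Scanning for longest run:
  Position 1 ('b'): new char, reset run to 1
  Position 2 ('c'): new char, reset run to 1
  Position 3 ('b'): new char, reset run to 1
  Position 4 ('b'): continues run of 'b', length=2
  Position 5 ('a'): new char, reset run to 1
  Position 6 ('a'): continues run of 'a', length=2
  Position 7 ('a'): continues run of 'a', length=3
  Position 8 ('c'): new char, reset run to 1
  Position 9 ('a'): new char, reset run to 1
  Position 10 ('b'): new char, reset run to 1
  Position 11 ('a'): new char, reset run to 1
  Position 12 ('c'): new char, reset run to 1
Longest run: 'a' with length 3

3


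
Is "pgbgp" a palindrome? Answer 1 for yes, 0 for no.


Input: pgbgp
Reversed: pgbgp
  Compare pos 0 ('p') with pos 4 ('p'): match
  Compare pos 1 ('g') with pos 3 ('g'): match
Result: palindrome

1


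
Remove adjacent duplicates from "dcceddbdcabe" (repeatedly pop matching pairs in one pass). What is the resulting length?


Input: dcceddbdcabe
Stack-based adjacent duplicate removal:
  Read 'd': push. Stack: d
  Read 'c': push. Stack: dc
  Read 'c': matches stack top 'c' => pop. Stack: d
  Read 'e': push. Stack: de
  Read 'd': push. Stack: ded
  Read 'd': matches stack top 'd' => pop. Stack: de
  Read 'b': push. Stack: deb
  Read 'd': push. Stack: debd
  Read 'c': push. Stack: debdc
  Read 'a': push. Stack: debdca
  Read 'b': push. Stack: debdcab
  Read 'e': push. Stack: debdcabe
Final stack: "debdcabe" (length 8)

8


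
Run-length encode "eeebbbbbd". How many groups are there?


Input: eeebbbbbd
Scanning for consecutive runs:
  Group 1: 'e' x 3 (positions 0-2)
  Group 2: 'b' x 5 (positions 3-7)
  Group 3: 'd' x 1 (positions 8-8)
Total groups: 3

3


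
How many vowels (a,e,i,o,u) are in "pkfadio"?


Input: pkfadio
Checking each character:
  'p' at position 0: consonant
  'k' at position 1: consonant
  'f' at position 2: consonant
  'a' at position 3: vowel (running total: 1)
  'd' at position 4: consonant
  'i' at position 5: vowel (running total: 2)
  'o' at position 6: vowel (running total: 3)
Total vowels: 3

3


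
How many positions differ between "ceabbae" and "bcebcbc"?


Comparing "ceabbae" and "bcebcbc" position by position:
  Position 0: 'c' vs 'b' => DIFFER
  Position 1: 'e' vs 'c' => DIFFER
  Position 2: 'a' vs 'e' => DIFFER
  Position 3: 'b' vs 'b' => same
  Position 4: 'b' vs 'c' => DIFFER
  Position 5: 'a' vs 'b' => DIFFER
  Position 6: 'e' vs 'c' => DIFFER
Positions that differ: 6

6


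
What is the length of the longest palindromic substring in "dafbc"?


Input: "dafbc"
Checking substrings for palindromes:
  No multi-char palindromic substrings found
Longest palindromic substring: "d" with length 1

1


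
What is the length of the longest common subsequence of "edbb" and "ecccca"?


LCS of "edbb" and "ecccca"
DP table:
           e    c    c    c    c    a
      0    0    0    0    0    0    0
  e   0    1    1    1    1    1    1
  d   0    1    1    1    1    1    1
  b   0    1    1    1    1    1    1
  b   0    1    1    1    1    1    1
LCS length = dp[4][6] = 1

1


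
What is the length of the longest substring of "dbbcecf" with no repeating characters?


Input: "dbbcecf"
Sliding window (track last position of each char):
  Position 0 ('d'): window [0,0] length 1 -- new best
  Position 1 ('b'): window [0,1] length 2 -- new best
  Position 2 ('b'): repeat (last at 1), move window start to 2
  Position 2 ('b'): window [2,2] length 1
  Position 3 ('c'): window [2,3] length 2
  Position 4 ('e'): window [2,4] length 3 -- new best
  Position 5 ('c'): repeat (last at 3), move window start to 4
  Position 5 ('c'): window [4,5] length 2
  Position 6 ('f'): window [4,6] length 3
Longest substring with no repeats: "bce" with length 3

3


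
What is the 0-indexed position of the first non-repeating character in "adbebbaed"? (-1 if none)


Input: adbebbaed
Character frequencies:
  'a': 2
  'b': 3
  'd': 2
  'e': 2
Scanning left to right for freq == 1:
  Position 0 ('a'): freq=2, skip
  Position 1 ('d'): freq=2, skip
  Position 2 ('b'): freq=3, skip
  Position 3 ('e'): freq=2, skip
  Position 4 ('b'): freq=3, skip
  Position 5 ('b'): freq=3, skip
  Position 6 ('a'): freq=2, skip
  Position 7 ('e'): freq=2, skip
  Position 8 ('d'): freq=2, skip
  No unique character found => answer = -1

-1


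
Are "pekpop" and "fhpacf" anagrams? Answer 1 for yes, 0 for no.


Strings: "pekpop", "fhpacf"
Sorted first:  ekoppp
Sorted second: acffhp
Differ at position 0: 'e' vs 'a' => not anagrams

0


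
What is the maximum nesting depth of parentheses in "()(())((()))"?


Input: "()(())((()))"
Tracking depth:
  Position 0 '(': depth becomes 1
  Position 1 ')': depth becomes 0
  Position 2 '(': depth becomes 1
  Position 3 '(': depth becomes 2
  Position 4 ')': depth becomes 1
  Position 5 ')': depth becomes 0
  Position 6 '(': depth becomes 1
  Position 7 '(': depth becomes 2
  Position 8 '(': depth becomes 3
  Position 9 ')': depth becomes 2
  Position 10 ')': depth becomes 1
  Position 11 ')': depth becomes 0
Maximum depth reached: 3

3


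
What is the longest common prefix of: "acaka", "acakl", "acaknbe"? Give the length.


Words: acaka, acakl, acaknbe
  Position 0: all 'a' => match
  Position 1: all 'c' => match
  Position 2: all 'a' => match
  Position 3: all 'k' => match
  Position 4: ('a', 'l', 'n') => mismatch, stop
LCP = "acak" (length 4)

4


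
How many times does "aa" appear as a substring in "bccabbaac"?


Searching for "aa" in "bccabbaac"
Scanning each position:
  Position 0: "bc" => no
  Position 1: "cc" => no
  Position 2: "ca" => no
  Position 3: "ab" => no
  Position 4: "bb" => no
  Position 5: "ba" => no
  Position 6: "aa" => MATCH
  Position 7: "ac" => no
Total occurrences: 1

1


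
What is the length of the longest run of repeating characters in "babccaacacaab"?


Input: "babccaacacaab"
Scanning for longest run:
  Position 1 ('a'): new char, reset run to 1
  Position 2 ('b'): new char, reset run to 1
  Position 3 ('c'): new char, reset run to 1
  Position 4 ('c'): continues run of 'c', length=2
  Position 5 ('a'): new char, reset run to 1
  Position 6 ('a'): continues run of 'a', length=2
  Position 7 ('c'): new char, reset run to 1
  Position 8 ('a'): new char, reset run to 1
  Position 9 ('c'): new char, reset run to 1
  Position 10 ('a'): new char, reset run to 1
  Position 11 ('a'): continues run of 'a', length=2
  Position 12 ('b'): new char, reset run to 1
Longest run: 'c' with length 2

2


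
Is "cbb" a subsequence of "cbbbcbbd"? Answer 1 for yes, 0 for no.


Check if "cbb" is a subsequence of "cbbbcbbd"
Greedy scan:
  Position 0 ('c'): matches sub[0] = 'c'
  Position 1 ('b'): matches sub[1] = 'b'
  Position 2 ('b'): matches sub[2] = 'b'
  Position 3 ('b'): no match needed
  Position 4 ('c'): no match needed
  Position 5 ('b'): no match needed
  Position 6 ('b'): no match needed
  Position 7 ('d'): no match needed
All 3 characters matched => is a subsequence

1


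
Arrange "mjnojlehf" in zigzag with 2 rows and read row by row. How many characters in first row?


Zigzag "mjnojlehf" into 2 rows:
Placing characters:
  'm' => row 0
  'j' => row 1
  'n' => row 0
  'o' => row 1
  'j' => row 0
  'l' => row 1
  'e' => row 0
  'h' => row 1
  'f' => row 0
Rows:
  Row 0: "mnjef"
  Row 1: "jolh"
First row length: 5

5


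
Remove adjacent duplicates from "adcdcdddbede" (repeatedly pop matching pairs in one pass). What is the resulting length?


Input: adcdcdddbede
Stack-based adjacent duplicate removal:
  Read 'a': push. Stack: a
  Read 'd': push. Stack: ad
  Read 'c': push. Stack: adc
  Read 'd': push. Stack: adcd
  Read 'c': push. Stack: adcdc
  Read 'd': push. Stack: adcdcd
  Read 'd': matches stack top 'd' => pop. Stack: adcdc
  Read 'd': push. Stack: adcdcd
  Read 'b': push. Stack: adcdcdb
  Read 'e': push. Stack: adcdcdbe
  Read 'd': push. Stack: adcdcdbed
  Read 'e': push. Stack: adcdcdbede
Final stack: "adcdcdbede" (length 10)

10


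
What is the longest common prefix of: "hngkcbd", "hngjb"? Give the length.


Words: hngkcbd, hngjb
  Position 0: all 'h' => match
  Position 1: all 'n' => match
  Position 2: all 'g' => match
  Position 3: ('k', 'j') => mismatch, stop
LCP = "hng" (length 3)

3


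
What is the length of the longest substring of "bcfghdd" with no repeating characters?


Input: "bcfghdd"
Sliding window (track last position of each char):
  Position 0 ('b'): window [0,0] length 1 -- new best
  Position 1 ('c'): window [0,1] length 2 -- new best
  Position 2 ('f'): window [0,2] length 3 -- new best
  Position 3 ('g'): window [0,3] length 4 -- new best
  Position 4 ('h'): window [0,4] length 5 -- new best
  Position 5 ('d'): window [0,5] length 6 -- new best
  Position 6 ('d'): repeat (last at 5), move window start to 6
  Position 6 ('d'): window [6,6] length 1
Longest substring with no repeats: "bcfghd" with length 6

6


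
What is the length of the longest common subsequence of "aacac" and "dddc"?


LCS of "aacac" and "dddc"
DP table:
           d    d    d    c
      0    0    0    0    0
  a   0    0    0    0    0
  a   0    0    0    0    0
  c   0    0    0    0    1
  a   0    0    0    0    1
  c   0    0    0    0    1
LCS length = dp[5][4] = 1

1


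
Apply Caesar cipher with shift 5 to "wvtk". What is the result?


Caesar cipher: shift "wvtk" by 5
  'w' (pos 22) + 5 = pos 1 = 'b'
  'v' (pos 21) + 5 = pos 0 = 'a'
  't' (pos 19) + 5 = pos 24 = 'y'
  'k' (pos 10) + 5 = pos 15 = 'p'
Result: bayp

bayp


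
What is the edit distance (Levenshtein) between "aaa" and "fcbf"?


Computing edit distance: "aaa" -> "fcbf"
DP table:
           f    c    b    f
      0    1    2    3    4
  a   1    1    2    3    4
  a   2    2    2    3    4
  a   3    3    3    3    4
Edit distance = dp[3][4] = 4

4


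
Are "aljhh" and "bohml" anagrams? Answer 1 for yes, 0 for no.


Strings: "aljhh", "bohml"
Sorted first:  ahhjl
Sorted second: bhlmo
Differ at position 0: 'a' vs 'b' => not anagrams

0


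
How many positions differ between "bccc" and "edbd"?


Comparing "bccc" and "edbd" position by position:
  Position 0: 'b' vs 'e' => DIFFER
  Position 1: 'c' vs 'd' => DIFFER
  Position 2: 'c' vs 'b' => DIFFER
  Position 3: 'c' vs 'd' => DIFFER
Positions that differ: 4

4


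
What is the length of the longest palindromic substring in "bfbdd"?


Input: "bfbdd"
Checking substrings for palindromes:
  [0:3] "bfb" (len 3) => palindrome
  [3:5] "dd" (len 2) => palindrome
Longest palindromic substring: "bfb" with length 3

3


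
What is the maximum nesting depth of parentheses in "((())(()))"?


Input: "((())(()))"
Tracking depth:
  Position 0 '(': depth becomes 1
  Position 1 '(': depth becomes 2
  Position 2 '(': depth becomes 3
  Position 3 ')': depth becomes 2
  Position 4 ')': depth becomes 1
  Position 5 '(': depth becomes 2
  Position 6 '(': depth becomes 3
  Position 7 ')': depth becomes 2
  Position 8 ')': depth becomes 1
  Position 9 ')': depth becomes 0
Maximum depth reached: 3

3


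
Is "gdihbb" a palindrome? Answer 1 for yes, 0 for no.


Input: gdihbb
Reversed: bbhidg
  Compare pos 0 ('g') with pos 5 ('b'): MISMATCH
  Compare pos 1 ('d') with pos 4 ('b'): MISMATCH
  Compare pos 2 ('i') with pos 3 ('h'): MISMATCH
Result: not a palindrome

0


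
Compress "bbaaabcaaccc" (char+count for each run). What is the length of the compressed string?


Input: bbaaabcaaccc
Runs:
  'b' x 2 => "b2"
  'a' x 3 => "a3"
  'b' x 1 => "b1"
  'c' x 1 => "c1"
  'a' x 2 => "a2"
  'c' x 3 => "c3"
Compressed: "b2a3b1c1a2c3"
Compressed length: 12

12


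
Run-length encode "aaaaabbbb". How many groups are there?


Input: aaaaabbbb
Scanning for consecutive runs:
  Group 1: 'a' x 5 (positions 0-4)
  Group 2: 'b' x 4 (positions 5-8)
Total groups: 2

2


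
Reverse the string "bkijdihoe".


Input: bkijdihoe
Reading characters right to left:
  Position 8: 'e'
  Position 7: 'o'
  Position 6: 'h'
  Position 5: 'i'
  Position 4: 'd'
  Position 3: 'j'
  Position 2: 'i'
  Position 1: 'k'
  Position 0: 'b'
Reversed: eohidjikb

eohidjikb


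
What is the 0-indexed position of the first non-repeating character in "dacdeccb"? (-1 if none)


Input: dacdeccb
Character frequencies:
  'a': 1
  'b': 1
  'c': 3
  'd': 2
  'e': 1
Scanning left to right for freq == 1:
  Position 0 ('d'): freq=2, skip
  Position 1 ('a'): unique! => answer = 1

1


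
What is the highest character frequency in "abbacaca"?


Input: abbacaca
Character counts:
  'a': 4
  'b': 2
  'c': 2
Maximum frequency: 4

4


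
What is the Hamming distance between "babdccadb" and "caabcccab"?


Comparing "babdccadb" and "caabcccab" position by position:
  Position 0: 'b' vs 'c' => differ
  Position 1: 'a' vs 'a' => same
  Position 2: 'b' vs 'a' => differ
  Position 3: 'd' vs 'b' => differ
  Position 4: 'c' vs 'c' => same
  Position 5: 'c' vs 'c' => same
  Position 6: 'a' vs 'c' => differ
  Position 7: 'd' vs 'a' => differ
  Position 8: 'b' vs 'b' => same
Total differences (Hamming distance): 5

5


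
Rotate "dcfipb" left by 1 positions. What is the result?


Input: "dcfipb", rotate left by 1
First 1 characters: "d"
Remaining characters: "cfipb"
Concatenate remaining + first: "cfipb" + "d" = "cfipbd"

cfipbd


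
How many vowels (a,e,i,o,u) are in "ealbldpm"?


Input: ealbldpm
Checking each character:
  'e' at position 0: vowel (running total: 1)
  'a' at position 1: vowel (running total: 2)
  'l' at position 2: consonant
  'b' at position 3: consonant
  'l' at position 4: consonant
  'd' at position 5: consonant
  'p' at position 6: consonant
  'm' at position 7: consonant
Total vowels: 2

2


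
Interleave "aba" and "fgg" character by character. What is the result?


Interleaving "aba" and "fgg":
  Position 0: 'a' from first, 'f' from second => "af"
  Position 1: 'b' from first, 'g' from second => "bg"
  Position 2: 'a' from first, 'g' from second => "ag"
Result: afbgag

afbgag


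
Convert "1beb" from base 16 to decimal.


Input: "1beb" in base 16
Positional expansion:
  Digit '1' (value 1) x 16^3 = 4096
  Digit 'b' (value 11) x 16^2 = 2816
  Digit 'e' (value 14) x 16^1 = 224
  Digit 'b' (value 11) x 16^0 = 11
Sum = 7147

7147


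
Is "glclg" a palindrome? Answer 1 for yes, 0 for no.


Input: glclg
Reversed: glclg
  Compare pos 0 ('g') with pos 4 ('g'): match
  Compare pos 1 ('l') with pos 3 ('l'): match
Result: palindrome

1


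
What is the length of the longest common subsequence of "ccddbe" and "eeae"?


LCS of "ccddbe" and "eeae"
DP table:
           e    e    a    e
      0    0    0    0    0
  c   0    0    0    0    0
  c   0    0    0    0    0
  d   0    0    0    0    0
  d   0    0    0    0    0
  b   0    0    0    0    0
  e   0    1    1    1    1
LCS length = dp[6][4] = 1

1


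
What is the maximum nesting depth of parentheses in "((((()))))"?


Input: "((((()))))"
Tracking depth:
  Position 0 '(': depth becomes 1
  Position 1 '(': depth becomes 2
  Position 2 '(': depth becomes 3
  Position 3 '(': depth becomes 4
  Position 4 '(': depth becomes 5
  Position 5 ')': depth becomes 4
  Position 6 ')': depth becomes 3
  Position 7 ')': depth becomes 2
  Position 8 ')': depth becomes 1
  Position 9 ')': depth becomes 0
Maximum depth reached: 5

5


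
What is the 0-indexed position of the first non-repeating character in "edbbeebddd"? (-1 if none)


Input: edbbeebddd
Character frequencies:
  'b': 3
  'd': 4
  'e': 3
Scanning left to right for freq == 1:
  Position 0 ('e'): freq=3, skip
  Position 1 ('d'): freq=4, skip
  Position 2 ('b'): freq=3, skip
  Position 3 ('b'): freq=3, skip
  Position 4 ('e'): freq=3, skip
  Position 5 ('e'): freq=3, skip
  Position 6 ('b'): freq=3, skip
  Position 7 ('d'): freq=4, skip
  Position 8 ('d'): freq=4, skip
  Position 9 ('d'): freq=4, skip
  No unique character found => answer = -1

-1


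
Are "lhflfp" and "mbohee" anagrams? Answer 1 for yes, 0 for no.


Strings: "lhflfp", "mbohee"
Sorted first:  ffhllp
Sorted second: beehmo
Differ at position 0: 'f' vs 'b' => not anagrams

0


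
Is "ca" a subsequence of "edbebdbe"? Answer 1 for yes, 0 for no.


Check if "ca" is a subsequence of "edbebdbe"
Greedy scan:
  Position 0 ('e'): no match needed
  Position 1 ('d'): no match needed
  Position 2 ('b'): no match needed
  Position 3 ('e'): no match needed
  Position 4 ('b'): no match needed
  Position 5 ('d'): no match needed
  Position 6 ('b'): no match needed
  Position 7 ('e'): no match needed
Only matched 0/2 characters => not a subsequence

0


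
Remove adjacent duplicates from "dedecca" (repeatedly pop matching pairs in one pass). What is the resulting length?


Input: dedecca
Stack-based adjacent duplicate removal:
  Read 'd': push. Stack: d
  Read 'e': push. Stack: de
  Read 'd': push. Stack: ded
  Read 'e': push. Stack: dede
  Read 'c': push. Stack: dedec
  Read 'c': matches stack top 'c' => pop. Stack: dede
  Read 'a': push. Stack: dedea
Final stack: "dedea" (length 5)

5


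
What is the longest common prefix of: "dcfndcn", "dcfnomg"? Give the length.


Words: dcfndcn, dcfnomg
  Position 0: all 'd' => match
  Position 1: all 'c' => match
  Position 2: all 'f' => match
  Position 3: all 'n' => match
  Position 4: ('d', 'o') => mismatch, stop
LCP = "dcfn" (length 4)

4


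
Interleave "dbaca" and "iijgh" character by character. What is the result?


Interleaving "dbaca" and "iijgh":
  Position 0: 'd' from first, 'i' from second => "di"
  Position 1: 'b' from first, 'i' from second => "bi"
  Position 2: 'a' from first, 'j' from second => "aj"
  Position 3: 'c' from first, 'g' from second => "cg"
  Position 4: 'a' from first, 'h' from second => "ah"
Result: dibiajcgah

dibiajcgah


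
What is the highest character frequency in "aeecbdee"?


Input: aeecbdee
Character counts:
  'a': 1
  'b': 1
  'c': 1
  'd': 1
  'e': 4
Maximum frequency: 4

4


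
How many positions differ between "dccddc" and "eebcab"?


Comparing "dccddc" and "eebcab" position by position:
  Position 0: 'd' vs 'e' => DIFFER
  Position 1: 'c' vs 'e' => DIFFER
  Position 2: 'c' vs 'b' => DIFFER
  Position 3: 'd' vs 'c' => DIFFER
  Position 4: 'd' vs 'a' => DIFFER
  Position 5: 'c' vs 'b' => DIFFER
Positions that differ: 6

6
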